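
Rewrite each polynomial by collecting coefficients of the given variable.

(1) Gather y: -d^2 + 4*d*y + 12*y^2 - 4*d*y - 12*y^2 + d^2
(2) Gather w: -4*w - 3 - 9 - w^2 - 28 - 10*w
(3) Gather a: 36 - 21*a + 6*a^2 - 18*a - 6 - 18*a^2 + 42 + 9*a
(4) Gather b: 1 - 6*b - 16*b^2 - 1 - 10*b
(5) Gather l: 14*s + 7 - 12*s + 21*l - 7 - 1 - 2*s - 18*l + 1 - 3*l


(1) = 0
(2) = -w^2 - 14*w - 40
(3) = -12*a^2 - 30*a + 72
(4) = -16*b^2 - 16*b
(5) = 0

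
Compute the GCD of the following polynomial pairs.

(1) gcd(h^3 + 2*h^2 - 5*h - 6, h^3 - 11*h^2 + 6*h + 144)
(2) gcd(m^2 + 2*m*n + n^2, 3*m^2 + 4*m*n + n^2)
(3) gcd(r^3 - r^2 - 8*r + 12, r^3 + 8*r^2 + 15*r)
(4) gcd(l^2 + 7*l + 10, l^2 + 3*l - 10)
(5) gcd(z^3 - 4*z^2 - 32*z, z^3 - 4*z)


(1) = h + 3
(2) = m + n
(3) = r + 3
(4) = l + 5
(5) = z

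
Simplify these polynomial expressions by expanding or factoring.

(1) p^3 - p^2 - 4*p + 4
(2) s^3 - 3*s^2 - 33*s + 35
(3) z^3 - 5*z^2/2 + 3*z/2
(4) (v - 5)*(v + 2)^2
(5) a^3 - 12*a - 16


(1) = (p - 2)*(p - 1)*(p + 2)
(2) = (s - 7)*(s - 1)*(s + 5)
(3) = z*(z - 3/2)*(z - 1)
(4) = v^3 - v^2 - 16*v - 20
(5) = (a - 4)*(a + 2)^2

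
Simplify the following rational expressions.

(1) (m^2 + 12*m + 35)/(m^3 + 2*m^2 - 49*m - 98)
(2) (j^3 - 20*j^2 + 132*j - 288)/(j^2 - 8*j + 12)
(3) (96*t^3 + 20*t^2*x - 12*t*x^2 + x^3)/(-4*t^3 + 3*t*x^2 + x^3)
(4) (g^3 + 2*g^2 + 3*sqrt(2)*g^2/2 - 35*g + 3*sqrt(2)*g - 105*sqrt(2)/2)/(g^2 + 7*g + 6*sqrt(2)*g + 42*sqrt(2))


(1) = (m + 5)/(m^2 - 5*m - 14)
(2) = (j^2 - 14*j + 48)/(j - 2)
(3) = (48*t^2 - 14*t*x + x^2)/(-2*t^2 + t*x + x^2)
(4) = (2*g^2 + g*(-10 + 3*sqrt(2)) - 15*sqrt(2))/(2*g + 12*sqrt(2))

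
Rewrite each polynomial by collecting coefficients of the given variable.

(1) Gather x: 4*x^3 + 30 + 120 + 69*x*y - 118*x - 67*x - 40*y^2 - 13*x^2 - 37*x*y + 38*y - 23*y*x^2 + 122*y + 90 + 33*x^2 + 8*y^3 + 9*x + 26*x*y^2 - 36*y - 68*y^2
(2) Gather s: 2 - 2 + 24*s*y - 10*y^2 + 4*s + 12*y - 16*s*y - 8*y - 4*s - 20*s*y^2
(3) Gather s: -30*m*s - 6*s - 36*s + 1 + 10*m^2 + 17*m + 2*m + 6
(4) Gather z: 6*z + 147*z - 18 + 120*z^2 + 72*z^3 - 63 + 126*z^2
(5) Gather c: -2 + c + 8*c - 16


(1) = 4*x^3 + x^2*(20 - 23*y) + x*(26*y^2 + 32*y - 176) + 8*y^3 - 108*y^2 + 124*y + 240
(2) = s*(-20*y^2 + 8*y) - 10*y^2 + 4*y
(3) = 10*m^2 + 19*m + s*(-30*m - 42) + 7
(4) = 72*z^3 + 246*z^2 + 153*z - 81
(5) = 9*c - 18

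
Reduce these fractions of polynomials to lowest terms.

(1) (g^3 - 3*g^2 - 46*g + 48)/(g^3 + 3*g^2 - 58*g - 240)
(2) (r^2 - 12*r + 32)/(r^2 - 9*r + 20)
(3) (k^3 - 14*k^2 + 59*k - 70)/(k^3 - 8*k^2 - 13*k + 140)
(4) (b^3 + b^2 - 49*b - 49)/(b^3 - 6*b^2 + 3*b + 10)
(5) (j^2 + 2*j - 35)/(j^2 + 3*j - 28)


(1) = (g - 1)/(g + 5)
(2) = (r - 8)/(r - 5)
(3) = (k - 2)/(k + 4)
(4) = (b^2 - 49)/(b^2 - 7*b + 10)
(5) = (j - 5)/(j - 4)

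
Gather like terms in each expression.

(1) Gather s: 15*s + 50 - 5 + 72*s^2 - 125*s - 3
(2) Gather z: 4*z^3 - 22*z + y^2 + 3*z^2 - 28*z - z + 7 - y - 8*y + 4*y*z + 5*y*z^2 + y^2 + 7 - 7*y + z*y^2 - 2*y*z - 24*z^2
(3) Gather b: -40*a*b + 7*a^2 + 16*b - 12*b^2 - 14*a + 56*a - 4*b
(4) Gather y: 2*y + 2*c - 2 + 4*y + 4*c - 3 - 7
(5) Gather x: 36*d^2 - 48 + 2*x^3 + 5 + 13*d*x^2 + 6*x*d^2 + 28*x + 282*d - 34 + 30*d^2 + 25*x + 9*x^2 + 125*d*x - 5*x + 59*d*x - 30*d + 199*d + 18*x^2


(1) = 72*s^2 - 110*s + 42
(2) = 2*y^2 - 16*y + 4*z^3 + z^2*(5*y - 21) + z*(y^2 + 2*y - 51) + 14
(3) = 7*a^2 + 42*a - 12*b^2 + b*(12 - 40*a)
(4) = 6*c + 6*y - 12
(5) = 66*d^2 + 451*d + 2*x^3 + x^2*(13*d + 27) + x*(6*d^2 + 184*d + 48) - 77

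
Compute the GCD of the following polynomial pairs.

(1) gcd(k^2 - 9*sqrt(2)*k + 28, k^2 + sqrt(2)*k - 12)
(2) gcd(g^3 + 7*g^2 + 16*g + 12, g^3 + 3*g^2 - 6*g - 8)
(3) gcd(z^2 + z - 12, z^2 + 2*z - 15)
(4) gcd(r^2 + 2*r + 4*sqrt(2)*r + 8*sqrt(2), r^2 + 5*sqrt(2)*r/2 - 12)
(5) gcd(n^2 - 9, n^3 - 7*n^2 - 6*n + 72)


(1) = k - 2*sqrt(2)
(2) = 1
(3) = z - 3
(4) = r + 4*sqrt(2)
(5) = n + 3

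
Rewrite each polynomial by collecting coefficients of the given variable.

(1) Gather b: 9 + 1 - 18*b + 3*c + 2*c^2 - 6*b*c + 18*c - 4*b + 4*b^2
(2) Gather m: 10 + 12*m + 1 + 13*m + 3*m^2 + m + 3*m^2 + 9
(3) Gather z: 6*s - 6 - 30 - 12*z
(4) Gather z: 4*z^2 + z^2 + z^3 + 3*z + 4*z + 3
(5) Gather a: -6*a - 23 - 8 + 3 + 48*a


(1) = 4*b^2 + b*(-6*c - 22) + 2*c^2 + 21*c + 10
(2) = 6*m^2 + 26*m + 20
(3) = 6*s - 12*z - 36
(4) = z^3 + 5*z^2 + 7*z + 3
(5) = 42*a - 28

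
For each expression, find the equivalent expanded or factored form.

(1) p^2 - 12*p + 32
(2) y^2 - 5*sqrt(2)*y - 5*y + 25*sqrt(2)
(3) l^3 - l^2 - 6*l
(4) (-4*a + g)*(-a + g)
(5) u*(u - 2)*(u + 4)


(1) = (p - 8)*(p - 4)
(2) = (y - 5)*(y - 5*sqrt(2))
(3) = l*(l - 3)*(l + 2)
(4) = 4*a^2 - 5*a*g + g^2
(5) = u^3 + 2*u^2 - 8*u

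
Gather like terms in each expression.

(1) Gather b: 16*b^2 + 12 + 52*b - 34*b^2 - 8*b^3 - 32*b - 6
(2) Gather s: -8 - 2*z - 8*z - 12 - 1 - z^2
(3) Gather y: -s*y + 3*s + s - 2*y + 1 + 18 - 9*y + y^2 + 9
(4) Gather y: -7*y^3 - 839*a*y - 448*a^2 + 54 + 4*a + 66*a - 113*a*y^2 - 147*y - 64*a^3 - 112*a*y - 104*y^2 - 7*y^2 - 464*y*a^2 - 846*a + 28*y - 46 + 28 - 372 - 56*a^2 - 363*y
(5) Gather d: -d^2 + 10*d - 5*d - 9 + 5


(1) = -8*b^3 - 18*b^2 + 20*b + 6
(2) = -z^2 - 10*z - 21
(3) = 4*s + y^2 + y*(-s - 11) + 28
(4) = -64*a^3 - 504*a^2 - 776*a - 7*y^3 + y^2*(-113*a - 111) + y*(-464*a^2 - 951*a - 482) - 336
(5) = -d^2 + 5*d - 4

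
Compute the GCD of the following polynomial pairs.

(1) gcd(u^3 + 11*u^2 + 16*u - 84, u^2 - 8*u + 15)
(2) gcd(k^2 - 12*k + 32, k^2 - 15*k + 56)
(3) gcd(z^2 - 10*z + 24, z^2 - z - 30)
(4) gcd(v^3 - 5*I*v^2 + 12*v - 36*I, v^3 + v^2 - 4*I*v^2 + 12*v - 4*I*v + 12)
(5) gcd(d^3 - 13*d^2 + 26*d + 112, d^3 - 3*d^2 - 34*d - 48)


(1) = gcd((u - 2)*(u + 6)*(u + 7), (u - 5)*(u - 3)) = 1
(2) = gcd((k - 8)*(k - 4), (k - 8)*(k - 7)) = k - 8
(3) = gcd((z - 6)*(z - 4), (z - 6)*(z + 5)) = z - 6
(4) = gcd((v - 6*I)*(v - 2*I)*(v + 3*I), (v + 1)*(v - 6*I)*(v + 2*I)) = v - 6*I
(5) = gcd((d - 8)*(d - 7)*(d + 2), (d - 8)*(d + 2)*(d + 3)) = d^2 - 6*d - 16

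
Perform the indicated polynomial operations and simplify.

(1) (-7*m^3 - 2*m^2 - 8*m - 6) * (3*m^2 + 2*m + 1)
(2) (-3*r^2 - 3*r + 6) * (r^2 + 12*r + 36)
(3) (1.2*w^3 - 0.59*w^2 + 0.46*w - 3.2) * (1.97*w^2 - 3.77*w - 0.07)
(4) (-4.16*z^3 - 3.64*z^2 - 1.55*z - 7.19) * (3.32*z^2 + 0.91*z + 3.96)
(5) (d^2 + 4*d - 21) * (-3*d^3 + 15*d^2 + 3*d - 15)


(1) = -21*m^5 - 20*m^4 - 35*m^3 - 36*m^2 - 20*m - 6
(2) = -3*r^4 - 39*r^3 - 138*r^2 - 36*r + 216
(3) = 2.364*w^5 - 5.6863*w^4 + 3.0465*w^3 - 7.9969*w^2 + 12.0318*w + 0.224
(4) = -13.8112*z^5 - 15.8704*z^4 - 24.932*z^3 - 39.6957*z^2 - 12.6809*z - 28.4724
(5) = -3*d^5 + 3*d^4 + 126*d^3 - 318*d^2 - 123*d + 315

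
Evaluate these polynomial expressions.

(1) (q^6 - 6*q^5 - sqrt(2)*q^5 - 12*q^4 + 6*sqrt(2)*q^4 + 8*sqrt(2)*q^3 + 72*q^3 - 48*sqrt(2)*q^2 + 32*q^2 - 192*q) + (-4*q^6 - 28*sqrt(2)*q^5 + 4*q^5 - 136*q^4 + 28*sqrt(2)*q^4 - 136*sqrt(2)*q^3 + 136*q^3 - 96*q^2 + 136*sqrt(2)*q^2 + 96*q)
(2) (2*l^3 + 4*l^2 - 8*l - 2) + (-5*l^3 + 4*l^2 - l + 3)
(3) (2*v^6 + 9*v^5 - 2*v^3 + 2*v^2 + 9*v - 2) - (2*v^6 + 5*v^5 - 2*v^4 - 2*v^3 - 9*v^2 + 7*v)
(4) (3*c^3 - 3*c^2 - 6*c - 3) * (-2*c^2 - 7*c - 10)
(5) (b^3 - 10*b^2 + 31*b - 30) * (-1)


(1) = -3*q^6 - 29*sqrt(2)*q^5 - 2*q^5 - 148*q^4 + 34*sqrt(2)*q^4 - 128*sqrt(2)*q^3 + 208*q^3 - 64*q^2 + 88*sqrt(2)*q^2 - 96*q
(2) = -3*l^3 + 8*l^2 - 9*l + 1
(3) = 4*v^5 + 2*v^4 + 11*v^2 + 2*v - 2
(4) = -6*c^5 - 15*c^4 + 3*c^3 + 78*c^2 + 81*c + 30
(5) = -b^3 + 10*b^2 - 31*b + 30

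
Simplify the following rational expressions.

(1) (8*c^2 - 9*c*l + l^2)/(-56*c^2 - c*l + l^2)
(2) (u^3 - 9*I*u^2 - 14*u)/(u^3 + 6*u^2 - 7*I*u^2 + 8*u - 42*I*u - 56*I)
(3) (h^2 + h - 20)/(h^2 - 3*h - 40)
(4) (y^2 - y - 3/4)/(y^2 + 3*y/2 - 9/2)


(1) = (-c + l)/(7*c + l)
(2) = (u^2 - 2*I*u)/(u^2 + 6*u + 8)
(3) = (h - 4)/(h - 8)
(4) = (2*y + 1)/(2*y + 6)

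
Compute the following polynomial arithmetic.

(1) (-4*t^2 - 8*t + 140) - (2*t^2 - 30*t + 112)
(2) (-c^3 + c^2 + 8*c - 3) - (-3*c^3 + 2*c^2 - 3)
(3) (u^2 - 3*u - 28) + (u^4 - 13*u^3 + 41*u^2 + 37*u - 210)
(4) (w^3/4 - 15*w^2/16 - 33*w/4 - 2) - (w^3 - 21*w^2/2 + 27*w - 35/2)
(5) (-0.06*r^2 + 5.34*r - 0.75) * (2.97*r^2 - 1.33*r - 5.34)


(1) = -6*t^2 + 22*t + 28
(2) = 2*c^3 - c^2 + 8*c
(3) = u^4 - 13*u^3 + 42*u^2 + 34*u - 238
(4) = -3*w^3/4 + 153*w^2/16 - 141*w/4 + 31/2
(5) = -0.1782*r^4 + 15.9396*r^3 - 9.0093*r^2 - 27.5181*r + 4.005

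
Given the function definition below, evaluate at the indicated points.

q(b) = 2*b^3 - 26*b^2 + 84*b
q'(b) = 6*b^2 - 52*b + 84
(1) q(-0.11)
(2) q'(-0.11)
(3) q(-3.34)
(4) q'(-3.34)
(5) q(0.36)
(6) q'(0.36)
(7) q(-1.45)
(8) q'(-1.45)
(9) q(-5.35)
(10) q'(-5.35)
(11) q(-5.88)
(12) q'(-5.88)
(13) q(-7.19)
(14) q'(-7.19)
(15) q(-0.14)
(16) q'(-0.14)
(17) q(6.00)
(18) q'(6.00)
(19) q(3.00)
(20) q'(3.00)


(1) = -9.56
(2) = 89.79
(3) = -645.13
(4) = 324.61
(5) = 26.96
(6) = 66.06
(7) = -182.56
(8) = 172.01
(9) = -1499.85
(10) = 533.93
(11) = -1799.45
(12) = 597.21
(13) = -2691.45
(14) = 768.06
(15) = -12.28
(16) = 91.40
(17) = 0.00
(18) = -12.00
(19) = 72.00
(20) = -18.00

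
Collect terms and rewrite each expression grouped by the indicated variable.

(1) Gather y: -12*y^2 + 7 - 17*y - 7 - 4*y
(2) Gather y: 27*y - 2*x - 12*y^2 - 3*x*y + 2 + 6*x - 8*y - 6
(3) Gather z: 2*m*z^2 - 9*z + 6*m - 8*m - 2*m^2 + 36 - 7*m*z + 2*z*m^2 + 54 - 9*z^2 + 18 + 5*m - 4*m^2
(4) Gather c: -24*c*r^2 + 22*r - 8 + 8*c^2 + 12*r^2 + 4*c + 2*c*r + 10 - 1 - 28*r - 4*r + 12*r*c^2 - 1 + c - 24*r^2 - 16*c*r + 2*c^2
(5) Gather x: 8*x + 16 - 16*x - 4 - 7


(1) = -12*y^2 - 21*y
(2) = 4*x - 12*y^2 + y*(19 - 3*x) - 4
(3) = -6*m^2 + 3*m + z^2*(2*m - 9) + z*(2*m^2 - 7*m - 9) + 108
(4) = c^2*(12*r + 10) + c*(-24*r^2 - 14*r + 5) - 12*r^2 - 10*r
(5) = 5 - 8*x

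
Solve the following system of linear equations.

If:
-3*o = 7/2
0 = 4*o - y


Then:
o = -7/6
y = -14/3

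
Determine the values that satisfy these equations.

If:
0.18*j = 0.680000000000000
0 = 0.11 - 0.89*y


Then:
j = 3.78
y = 0.12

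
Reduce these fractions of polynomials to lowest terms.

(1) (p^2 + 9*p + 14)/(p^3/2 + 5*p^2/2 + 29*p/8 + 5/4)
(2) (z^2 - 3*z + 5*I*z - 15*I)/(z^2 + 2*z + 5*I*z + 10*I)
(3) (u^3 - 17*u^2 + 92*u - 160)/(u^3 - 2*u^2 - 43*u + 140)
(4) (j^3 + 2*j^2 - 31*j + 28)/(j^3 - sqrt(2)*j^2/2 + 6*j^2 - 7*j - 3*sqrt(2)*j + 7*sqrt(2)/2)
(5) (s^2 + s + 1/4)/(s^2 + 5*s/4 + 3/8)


(1) = (8*p + 56)/(4*p^2 + 12*p + 5)
(2) = (z - 3)/(z + 2)
(3) = (u - 8)/(u + 7)
(4) = (2*j - 8)/(2*j - sqrt(2))
(5) = (4*s + 2)/(4*s + 3)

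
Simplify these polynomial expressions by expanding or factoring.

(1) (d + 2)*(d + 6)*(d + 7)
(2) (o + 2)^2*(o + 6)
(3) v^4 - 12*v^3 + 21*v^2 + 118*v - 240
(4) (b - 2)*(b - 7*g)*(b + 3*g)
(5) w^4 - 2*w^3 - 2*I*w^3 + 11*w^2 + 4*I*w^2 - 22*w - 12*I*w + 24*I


(1) = d^3 + 15*d^2 + 68*d + 84
(2) = o^3 + 10*o^2 + 28*o + 24
(3) = (v - 8)*(v - 5)*(v - 2)*(v + 3)
(4) = b^3 - 4*b^2*g - 2*b^2 - 21*b*g^2 + 8*b*g + 42*g^2
(5) = (w - 2)*(w - 4*I)*(w - I)*(w + 3*I)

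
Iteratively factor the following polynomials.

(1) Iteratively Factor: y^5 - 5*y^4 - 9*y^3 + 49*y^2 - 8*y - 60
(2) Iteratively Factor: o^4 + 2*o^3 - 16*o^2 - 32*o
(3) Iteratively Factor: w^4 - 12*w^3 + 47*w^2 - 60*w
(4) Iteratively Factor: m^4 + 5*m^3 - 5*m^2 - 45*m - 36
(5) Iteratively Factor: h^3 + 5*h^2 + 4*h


(1) = (y + 3)*(y^4 - 8*y^3 + 15*y^2 + 4*y - 20) = (y - 2)*(y + 3)*(y^3 - 6*y^2 + 3*y + 10) = (y - 2)*(y + 1)*(y + 3)*(y^2 - 7*y + 10) = (y - 2)^2*(y + 1)*(y + 3)*(y - 5)
(2) = (o + 4)*(o^3 - 2*o^2 - 8*o) = (o + 2)*(o + 4)*(o^2 - 4*o) = (o - 4)*(o + 2)*(o + 4)*(o)
(3) = (w - 5)*(w^3 - 7*w^2 + 12*w) = (w - 5)*(w - 3)*(w^2 - 4*w) = w*(w - 5)*(w - 3)*(w - 4)
(4) = (m + 3)*(m^3 + 2*m^2 - 11*m - 12) = (m + 1)*(m + 3)*(m^2 + m - 12) = (m + 1)*(m + 3)*(m + 4)*(m - 3)
(5) = (h + 4)*(h^2 + h) = h*(h + 4)*(h + 1)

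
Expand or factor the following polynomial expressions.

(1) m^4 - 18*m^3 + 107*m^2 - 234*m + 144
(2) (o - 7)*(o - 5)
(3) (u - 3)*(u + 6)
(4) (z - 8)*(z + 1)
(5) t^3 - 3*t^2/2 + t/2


(1) = (m - 8)*(m - 6)*(m - 3)*(m - 1)
(2) = o^2 - 12*o + 35
(3) = u^2 + 3*u - 18
(4) = z^2 - 7*z - 8
(5) = t*(t - 1)*(t - 1/2)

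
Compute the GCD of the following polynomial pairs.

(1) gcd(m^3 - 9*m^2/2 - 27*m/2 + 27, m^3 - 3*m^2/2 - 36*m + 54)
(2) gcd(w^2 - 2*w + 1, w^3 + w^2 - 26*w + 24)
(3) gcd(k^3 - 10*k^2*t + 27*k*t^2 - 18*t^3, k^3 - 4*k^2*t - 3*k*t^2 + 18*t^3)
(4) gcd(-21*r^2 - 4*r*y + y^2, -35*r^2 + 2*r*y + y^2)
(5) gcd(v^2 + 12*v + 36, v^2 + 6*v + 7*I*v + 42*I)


(1) = m^2 - 15*m/2 + 9
(2) = w - 1
(3) = -k + 3*t
(4) = 1
(5) = gcd((v + 6)^2, (v + 6)*(v + 7*I)) = v + 6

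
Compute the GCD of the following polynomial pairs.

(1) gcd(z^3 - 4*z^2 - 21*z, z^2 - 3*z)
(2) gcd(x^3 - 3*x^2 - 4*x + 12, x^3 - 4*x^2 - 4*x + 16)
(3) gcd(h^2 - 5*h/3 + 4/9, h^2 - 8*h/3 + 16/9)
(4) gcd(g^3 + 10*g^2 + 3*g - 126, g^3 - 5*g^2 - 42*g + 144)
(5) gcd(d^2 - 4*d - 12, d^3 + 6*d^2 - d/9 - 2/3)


(1) = gcd(z*(z - 7)*(z + 3), z*(z - 3)) = z
(2) = gcd((x - 3)*(x - 2)*(x + 2), (x - 4)*(x - 2)*(x + 2)) = x^2 - 4
(3) = h - 4/3
(4) = g^2 + 3*g - 18
(5) = 1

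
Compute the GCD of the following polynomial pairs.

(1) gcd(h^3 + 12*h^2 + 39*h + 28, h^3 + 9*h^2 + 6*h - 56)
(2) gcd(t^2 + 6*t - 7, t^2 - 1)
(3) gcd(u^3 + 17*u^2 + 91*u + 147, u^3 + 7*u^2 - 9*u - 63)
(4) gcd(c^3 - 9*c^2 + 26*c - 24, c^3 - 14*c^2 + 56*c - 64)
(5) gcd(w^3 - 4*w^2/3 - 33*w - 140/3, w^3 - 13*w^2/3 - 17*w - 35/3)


(1) = gcd((h + 1)*(h + 4)*(h + 7), (h - 2)*(h + 4)*(h + 7)) = h^2 + 11*h + 28
(2) = gcd((t - 1)*(t + 7), (t - 1)*(t + 1)) = t - 1
(3) = gcd((u + 3)*(u + 7)^2, (u - 3)*(u + 3)*(u + 7)) = u^2 + 10*u + 21
(4) = gcd((c - 4)*(c - 3)*(c - 2), (c - 8)*(c - 4)*(c - 2)) = c^2 - 6*c + 8
(5) = w^2 - 16*w/3 - 35/3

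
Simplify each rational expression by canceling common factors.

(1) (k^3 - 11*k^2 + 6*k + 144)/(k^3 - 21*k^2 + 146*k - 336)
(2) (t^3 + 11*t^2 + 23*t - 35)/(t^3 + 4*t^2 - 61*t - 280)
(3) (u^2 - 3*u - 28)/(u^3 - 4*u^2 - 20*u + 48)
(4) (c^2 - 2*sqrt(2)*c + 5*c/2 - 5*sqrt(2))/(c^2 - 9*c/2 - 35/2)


(1) = (k + 3)/(k - 7)
(2) = (t - 1)/(t - 8)
(3) = (u - 7)/(u^2 - 8*u + 12)
(4) = (4*c - 8*sqrt(2))/(4*c - 28)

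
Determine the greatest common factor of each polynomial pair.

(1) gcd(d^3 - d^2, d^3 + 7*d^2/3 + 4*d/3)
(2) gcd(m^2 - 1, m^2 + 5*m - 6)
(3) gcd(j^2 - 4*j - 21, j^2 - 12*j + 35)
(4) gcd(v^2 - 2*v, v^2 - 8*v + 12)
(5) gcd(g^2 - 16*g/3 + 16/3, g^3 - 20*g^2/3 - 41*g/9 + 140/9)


(1) = d
(2) = gcd((m - 1)*(m + 1), (m - 1)*(m + 6)) = m - 1
(3) = gcd((j - 7)*(j + 3), (j - 7)*(j - 5)) = j - 7
(4) = v - 2
(5) = g - 4/3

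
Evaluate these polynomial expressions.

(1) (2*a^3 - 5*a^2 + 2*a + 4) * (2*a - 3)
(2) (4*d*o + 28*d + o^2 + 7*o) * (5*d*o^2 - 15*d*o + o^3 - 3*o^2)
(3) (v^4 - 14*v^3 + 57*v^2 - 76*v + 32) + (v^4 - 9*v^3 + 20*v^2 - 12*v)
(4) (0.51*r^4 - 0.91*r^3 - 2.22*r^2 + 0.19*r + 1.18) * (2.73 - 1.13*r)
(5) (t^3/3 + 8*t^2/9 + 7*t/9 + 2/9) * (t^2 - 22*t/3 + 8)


(1) = 4*a^4 - 16*a^3 + 19*a^2 + 2*a - 12
(2) = 20*d^2*o^3 + 80*d^2*o^2 - 420*d^2*o + 9*d*o^4 + 36*d*o^3 - 189*d*o^2 + o^5 + 4*o^4 - 21*o^3
(3) = 2*v^4 - 23*v^3 + 77*v^2 - 88*v + 32
(4) = -0.5763*r^5 + 2.4206*r^4 + 0.0243*r^3 - 6.2753*r^2 - 0.8147*r + 3.2214
(5) = t^5/3 - 14*t^4/9 - 83*t^3/27 + 44*t^2/27 + 124*t/27 + 16/9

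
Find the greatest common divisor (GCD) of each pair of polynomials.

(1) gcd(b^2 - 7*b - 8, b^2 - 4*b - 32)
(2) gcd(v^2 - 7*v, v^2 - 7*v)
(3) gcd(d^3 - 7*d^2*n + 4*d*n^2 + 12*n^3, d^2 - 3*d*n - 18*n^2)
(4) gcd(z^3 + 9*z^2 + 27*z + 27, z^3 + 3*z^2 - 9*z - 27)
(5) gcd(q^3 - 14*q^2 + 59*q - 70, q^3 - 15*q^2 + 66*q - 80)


(1) = b - 8
(2) = v^2 - 7*v
(3) = d - 6*n
(4) = z^2 + 6*z + 9
(5) = q^2 - 7*q + 10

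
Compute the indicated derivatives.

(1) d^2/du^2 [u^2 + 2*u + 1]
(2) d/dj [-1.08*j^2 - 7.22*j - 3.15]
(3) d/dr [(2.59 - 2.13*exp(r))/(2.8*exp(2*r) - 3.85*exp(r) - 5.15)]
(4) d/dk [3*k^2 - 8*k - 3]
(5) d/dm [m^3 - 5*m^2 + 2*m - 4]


(1) = 2
(2) = -2.16*j - 7.22
(3) = (5.964*exp(2*r) - 14.504*exp(r) + 20.941)*exp(r)/(7.84*exp(4*r) - 21.56*exp(3*r) - 14.0175*exp(2*r) + 39.655*exp(r) + 26.5225)
(4) = 6*k - 8
(5) = 3*m^2 - 10*m + 2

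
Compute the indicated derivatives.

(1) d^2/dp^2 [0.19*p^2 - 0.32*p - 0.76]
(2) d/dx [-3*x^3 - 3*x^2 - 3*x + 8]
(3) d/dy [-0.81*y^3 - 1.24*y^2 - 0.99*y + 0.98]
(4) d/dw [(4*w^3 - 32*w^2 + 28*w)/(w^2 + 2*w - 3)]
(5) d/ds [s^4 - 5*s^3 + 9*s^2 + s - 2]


(1) = 0.380000000000000
(2) = -9*x^2 - 6*x - 3
(3) = -2.43*y^2 - 2.48*y - 0.99
(4) = 4*(w^2 + 6*w - 21)/(w^2 + 6*w + 9)
(5) = 4*s^3 - 15*s^2 + 18*s + 1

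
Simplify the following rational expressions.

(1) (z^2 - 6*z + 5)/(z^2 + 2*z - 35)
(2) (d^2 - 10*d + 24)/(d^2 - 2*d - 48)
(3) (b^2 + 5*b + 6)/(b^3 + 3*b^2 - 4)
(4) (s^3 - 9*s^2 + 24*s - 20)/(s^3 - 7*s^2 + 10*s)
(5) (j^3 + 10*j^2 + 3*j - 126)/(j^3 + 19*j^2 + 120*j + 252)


(1) = (z - 1)/(z + 7)
(2) = (d^2 - 10*d + 24)/(d^2 - 2*d - 48)
(3) = (b + 3)/(b^2 + b - 2)
(4) = (s - 2)/s
(5) = (j - 3)/(j + 6)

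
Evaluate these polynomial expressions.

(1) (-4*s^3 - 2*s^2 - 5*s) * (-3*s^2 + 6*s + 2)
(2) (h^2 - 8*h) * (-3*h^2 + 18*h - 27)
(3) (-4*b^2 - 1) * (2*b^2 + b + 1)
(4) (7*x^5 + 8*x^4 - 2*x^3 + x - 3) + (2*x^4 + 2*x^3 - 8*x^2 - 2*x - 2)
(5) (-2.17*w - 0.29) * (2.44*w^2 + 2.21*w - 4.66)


(1) = 12*s^5 - 18*s^4 - 5*s^3 - 34*s^2 - 10*s
(2) = -3*h^4 + 42*h^3 - 171*h^2 + 216*h
(3) = -8*b^4 - 4*b^3 - 6*b^2 - b - 1
(4) = 7*x^5 + 10*x^4 - 8*x^2 - x - 5
(5) = -5.2948*w^3 - 5.5033*w^2 + 9.4713*w + 1.3514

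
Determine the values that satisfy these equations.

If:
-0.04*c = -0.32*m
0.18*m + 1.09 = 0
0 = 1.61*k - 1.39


Then:
c = -48.44
k = 0.86
m = -6.06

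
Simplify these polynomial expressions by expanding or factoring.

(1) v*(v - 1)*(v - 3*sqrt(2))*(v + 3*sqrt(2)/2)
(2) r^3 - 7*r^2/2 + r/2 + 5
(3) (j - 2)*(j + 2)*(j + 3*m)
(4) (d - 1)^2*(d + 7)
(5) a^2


(1) = v^4 - 3*sqrt(2)*v^3/2 - v^3 - 9*v^2 + 3*sqrt(2)*v^2/2 + 9*v
(2) = (r - 5/2)*(r - 2)*(r + 1)
(3) = j^3 + 3*j^2*m - 4*j - 12*m
(4) = d^3 + 5*d^2 - 13*d + 7
(5) = a^2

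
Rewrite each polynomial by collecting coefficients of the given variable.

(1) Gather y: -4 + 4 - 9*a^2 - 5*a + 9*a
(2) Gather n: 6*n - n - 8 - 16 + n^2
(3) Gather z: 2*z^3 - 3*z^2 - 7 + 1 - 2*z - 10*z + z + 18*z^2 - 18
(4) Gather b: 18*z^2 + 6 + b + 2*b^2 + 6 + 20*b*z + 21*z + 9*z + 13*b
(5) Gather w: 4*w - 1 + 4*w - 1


(1) = -9*a^2 + 4*a
(2) = n^2 + 5*n - 24
(3) = 2*z^3 + 15*z^2 - 11*z - 24
(4) = 2*b^2 + b*(20*z + 14) + 18*z^2 + 30*z + 12
(5) = 8*w - 2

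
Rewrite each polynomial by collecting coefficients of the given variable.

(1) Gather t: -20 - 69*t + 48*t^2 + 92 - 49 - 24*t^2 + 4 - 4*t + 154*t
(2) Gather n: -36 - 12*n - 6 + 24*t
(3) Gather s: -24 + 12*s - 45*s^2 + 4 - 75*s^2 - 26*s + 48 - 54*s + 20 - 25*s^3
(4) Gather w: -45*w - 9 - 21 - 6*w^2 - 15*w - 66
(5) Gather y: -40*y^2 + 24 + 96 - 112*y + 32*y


(1) = 24*t^2 + 81*t + 27
(2) = -12*n + 24*t - 42
(3) = -25*s^3 - 120*s^2 - 68*s + 48
(4) = -6*w^2 - 60*w - 96
(5) = -40*y^2 - 80*y + 120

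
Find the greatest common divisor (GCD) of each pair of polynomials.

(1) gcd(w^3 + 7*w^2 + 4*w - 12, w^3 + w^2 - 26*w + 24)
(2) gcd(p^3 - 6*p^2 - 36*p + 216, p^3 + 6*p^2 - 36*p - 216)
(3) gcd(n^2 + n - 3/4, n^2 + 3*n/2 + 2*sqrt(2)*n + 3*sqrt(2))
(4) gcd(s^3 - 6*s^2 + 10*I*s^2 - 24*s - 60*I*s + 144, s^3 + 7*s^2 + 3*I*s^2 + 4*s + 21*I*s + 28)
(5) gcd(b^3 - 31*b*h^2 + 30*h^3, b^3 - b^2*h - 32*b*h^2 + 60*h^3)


(1) = gcd((w - 1)*(w + 2)*(w + 6), (w - 4)*(w - 1)*(w + 6)) = w^2 + 5*w - 6
(2) = p^2 - 36
(3) = n + 3/2
(4) = gcd((s - 6)*(s + 4*I)*(s + 6*I), (s + 7)*(s - I)*(s + 4*I)) = s + 4*I
(5) = gcd((b - 5*h)*(b - h)*(b + 6*h), (b - 5*h)*(b - 2*h)*(b + 6*h)) = b^2 + b*h - 30*h^2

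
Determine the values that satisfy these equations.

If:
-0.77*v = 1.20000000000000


Then:
v = -1.56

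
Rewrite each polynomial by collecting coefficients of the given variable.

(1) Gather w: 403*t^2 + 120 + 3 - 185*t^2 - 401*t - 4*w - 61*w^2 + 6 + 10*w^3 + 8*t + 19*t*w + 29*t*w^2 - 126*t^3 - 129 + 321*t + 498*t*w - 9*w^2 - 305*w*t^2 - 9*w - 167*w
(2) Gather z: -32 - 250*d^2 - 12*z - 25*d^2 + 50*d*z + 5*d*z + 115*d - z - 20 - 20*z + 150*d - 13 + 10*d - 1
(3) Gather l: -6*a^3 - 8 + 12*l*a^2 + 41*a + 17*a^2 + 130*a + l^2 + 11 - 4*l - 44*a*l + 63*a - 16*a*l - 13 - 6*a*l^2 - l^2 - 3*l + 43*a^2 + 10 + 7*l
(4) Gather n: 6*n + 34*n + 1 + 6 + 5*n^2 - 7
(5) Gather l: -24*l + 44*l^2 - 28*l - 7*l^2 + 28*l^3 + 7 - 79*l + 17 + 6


(1) = -126*t^3 + 218*t^2 - 72*t + 10*w^3 + w^2*(29*t - 70) + w*(-305*t^2 + 517*t - 180)
(2) = -275*d^2 + 275*d + z*(55*d - 33) - 66
(3) = -6*a^3 + 60*a^2 - 6*a*l^2 + 234*a + l*(12*a^2 - 60*a)
(4) = 5*n^2 + 40*n
(5) = 28*l^3 + 37*l^2 - 131*l + 30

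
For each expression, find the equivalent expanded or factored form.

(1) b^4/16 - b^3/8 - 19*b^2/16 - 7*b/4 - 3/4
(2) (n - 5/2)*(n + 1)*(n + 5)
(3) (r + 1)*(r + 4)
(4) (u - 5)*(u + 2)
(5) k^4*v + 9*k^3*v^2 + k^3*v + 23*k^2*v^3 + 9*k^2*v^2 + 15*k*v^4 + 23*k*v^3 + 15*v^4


(1) = (b/4 + 1/4)*(b/4 + 1/2)*(b - 6)*(b + 1)
(2) = n^3 + 7*n^2/2 - 10*n - 25/2
(3) = r^2 + 5*r + 4
(4) = u^2 - 3*u - 10
(5) = (k + v)*(k + 3*v)*(k + 5*v)*(k*v + v)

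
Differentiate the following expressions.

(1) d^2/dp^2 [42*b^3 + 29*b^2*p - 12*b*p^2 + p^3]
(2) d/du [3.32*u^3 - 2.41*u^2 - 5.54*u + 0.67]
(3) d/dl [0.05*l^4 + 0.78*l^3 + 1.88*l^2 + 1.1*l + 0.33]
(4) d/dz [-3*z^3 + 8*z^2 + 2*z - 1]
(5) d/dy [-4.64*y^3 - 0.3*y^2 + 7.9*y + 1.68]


(1) = -24*b + 6*p
(2) = 9.96*u^2 - 4.82*u - 5.54
(3) = 0.2*l^3 + 2.34*l^2 + 3.76*l + 1.1
(4) = -9*z^2 + 16*z + 2
(5) = -13.92*y^2 - 0.6*y + 7.9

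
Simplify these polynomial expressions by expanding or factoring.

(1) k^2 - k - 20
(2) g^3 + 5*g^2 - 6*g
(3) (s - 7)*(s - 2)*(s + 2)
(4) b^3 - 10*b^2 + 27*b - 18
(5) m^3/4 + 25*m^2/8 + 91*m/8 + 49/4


(1) = (k - 5)*(k + 4)
(2) = g*(g - 1)*(g + 6)
(3) = s^3 - 7*s^2 - 4*s + 28
(4) = (b - 6)*(b - 3)*(b - 1)
(5) = (m/4 + 1/2)*(m + 7/2)*(m + 7)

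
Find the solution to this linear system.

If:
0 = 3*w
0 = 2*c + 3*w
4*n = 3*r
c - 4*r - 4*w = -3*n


Then:
c = 0
n = 0
r = 0
w = 0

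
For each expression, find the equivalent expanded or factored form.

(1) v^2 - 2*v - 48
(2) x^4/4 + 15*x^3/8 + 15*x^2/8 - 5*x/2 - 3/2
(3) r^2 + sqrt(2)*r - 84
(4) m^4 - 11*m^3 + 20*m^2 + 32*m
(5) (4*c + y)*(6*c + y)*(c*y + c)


(1) = (v - 8)*(v + 6)
(2) = (x/4 + 1/2)*(x - 1)*(x + 1/2)*(x + 6)
(3) = (r - 6*sqrt(2))*(r + 7*sqrt(2))
(4) = m*(m - 8)*(m - 4)*(m + 1)
(5) = 24*c^3*y + 24*c^3 + 10*c^2*y^2 + 10*c^2*y + c*y^3 + c*y^2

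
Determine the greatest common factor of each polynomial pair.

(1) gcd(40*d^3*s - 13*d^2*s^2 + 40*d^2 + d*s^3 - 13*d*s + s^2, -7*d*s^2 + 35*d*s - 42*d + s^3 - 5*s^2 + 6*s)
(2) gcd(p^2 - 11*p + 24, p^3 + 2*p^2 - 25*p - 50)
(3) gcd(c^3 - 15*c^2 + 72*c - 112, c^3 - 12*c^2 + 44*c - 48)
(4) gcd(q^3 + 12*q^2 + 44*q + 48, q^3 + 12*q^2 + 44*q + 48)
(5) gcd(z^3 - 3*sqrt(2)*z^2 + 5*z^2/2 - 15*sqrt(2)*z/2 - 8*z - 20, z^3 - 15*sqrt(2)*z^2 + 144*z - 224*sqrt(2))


(1) = gcd((-8*d + s)*(-5*d + s)*(d*s + 1), (-7*d + s)*(s - 3)*(s - 2)) = 1
(2) = 1
(3) = c - 4
(4) = q^3 + 12*q^2 + 44*q + 48
(5) = z - 4*sqrt(2)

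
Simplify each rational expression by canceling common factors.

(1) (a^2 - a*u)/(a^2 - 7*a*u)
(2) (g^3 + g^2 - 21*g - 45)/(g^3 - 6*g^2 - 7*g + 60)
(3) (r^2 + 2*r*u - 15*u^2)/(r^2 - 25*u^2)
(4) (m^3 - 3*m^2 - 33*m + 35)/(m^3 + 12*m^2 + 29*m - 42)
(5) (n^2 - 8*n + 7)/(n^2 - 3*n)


(1) = (-a + u)/(-a + 7*u)
(2) = (g + 3)/(g - 4)
(3) = (r - 3*u)/(r - 5*u)
(4) = (m^2 - 2*m - 35)/(m^2 + 13*m + 42)
(5) = (n^2 - 8*n + 7)/(n^2 - 3*n)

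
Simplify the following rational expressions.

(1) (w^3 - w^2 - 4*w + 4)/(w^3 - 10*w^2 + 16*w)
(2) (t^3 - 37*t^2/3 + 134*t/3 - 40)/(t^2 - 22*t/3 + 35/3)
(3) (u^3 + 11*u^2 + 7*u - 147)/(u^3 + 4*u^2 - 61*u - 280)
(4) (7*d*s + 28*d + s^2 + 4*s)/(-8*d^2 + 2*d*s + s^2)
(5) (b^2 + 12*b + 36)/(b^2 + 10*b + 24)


(1) = (w^2 + w - 2)/(w^2 - 8*w)
(2) = (3*t^2 - 22*t + 24)/(3*t - 7)
(3) = (u^2 + 4*u - 21)/(u^2 - 3*u - 40)
(4) = (7*d*s + 28*d + s^2 + 4*s)/(-8*d^2 + 2*d*s + s^2)
(5) = (b + 6)/(b + 4)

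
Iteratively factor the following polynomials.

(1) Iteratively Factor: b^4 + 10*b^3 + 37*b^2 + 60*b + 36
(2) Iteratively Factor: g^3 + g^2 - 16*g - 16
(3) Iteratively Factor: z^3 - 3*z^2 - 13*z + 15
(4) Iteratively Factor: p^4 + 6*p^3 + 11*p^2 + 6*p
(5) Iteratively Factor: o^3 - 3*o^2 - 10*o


(1) = (b + 2)*(b^3 + 8*b^2 + 21*b + 18) = (b + 2)*(b + 3)*(b^2 + 5*b + 6) = (b + 2)^2*(b + 3)*(b + 3)
(2) = (g + 4)*(g^2 - 3*g - 4) = (g - 4)*(g + 4)*(g + 1)
(3) = (z - 5)*(z^2 + 2*z - 3) = (z - 5)*(z + 3)*(z - 1)
(4) = (p)*(p^3 + 6*p^2 + 11*p + 6) = p*(p + 2)*(p^2 + 4*p + 3) = p*(p + 2)*(p + 3)*(p + 1)
(5) = (o)*(o^2 - 3*o - 10) = o*(o - 5)*(o + 2)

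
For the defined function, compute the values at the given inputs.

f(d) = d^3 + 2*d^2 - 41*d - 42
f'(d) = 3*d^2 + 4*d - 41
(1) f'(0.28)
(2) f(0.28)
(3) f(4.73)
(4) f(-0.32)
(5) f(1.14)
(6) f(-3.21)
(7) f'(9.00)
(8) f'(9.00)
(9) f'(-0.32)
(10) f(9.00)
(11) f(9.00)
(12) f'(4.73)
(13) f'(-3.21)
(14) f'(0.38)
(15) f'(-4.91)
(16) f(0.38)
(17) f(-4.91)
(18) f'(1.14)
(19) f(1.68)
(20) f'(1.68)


(1) = -39.64
(2) = -53.30
(3) = -85.36
(4) = -28.71
(5) = -84.66
(6) = 77.14
(7) = 238.00
(8) = 238.00
(9) = -41.97
(10) = 480.00
(11) = 480.00
(12) = 45.04
(13) = -22.93
(14) = -39.05
(15) = 11.68
(16) = -57.24
(17) = 89.16
(18) = -32.54
(19) = -100.49
(20) = -25.81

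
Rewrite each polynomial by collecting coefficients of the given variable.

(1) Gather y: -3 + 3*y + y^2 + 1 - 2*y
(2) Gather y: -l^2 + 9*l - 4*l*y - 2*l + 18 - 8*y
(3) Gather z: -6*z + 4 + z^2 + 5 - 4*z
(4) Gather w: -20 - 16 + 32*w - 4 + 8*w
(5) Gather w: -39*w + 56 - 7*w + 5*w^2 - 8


(1) = y^2 + y - 2
(2) = -l^2 + 7*l + y*(-4*l - 8) + 18
(3) = z^2 - 10*z + 9
(4) = 40*w - 40
(5) = 5*w^2 - 46*w + 48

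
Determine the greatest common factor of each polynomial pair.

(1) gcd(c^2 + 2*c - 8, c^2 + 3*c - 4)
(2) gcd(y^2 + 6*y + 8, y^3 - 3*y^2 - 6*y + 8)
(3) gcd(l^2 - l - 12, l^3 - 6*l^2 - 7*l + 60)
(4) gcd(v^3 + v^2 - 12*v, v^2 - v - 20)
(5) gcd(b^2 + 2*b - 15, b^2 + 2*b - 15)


(1) = gcd((c - 2)*(c + 4), (c - 1)*(c + 4)) = c + 4
(2) = gcd((y + 2)*(y + 4), (y - 4)*(y - 1)*(y + 2)) = y + 2
(3) = l^2 - l - 12
(4) = gcd(v*(v - 3)*(v + 4), (v - 5)*(v + 4)) = v + 4
(5) = b^2 + 2*b - 15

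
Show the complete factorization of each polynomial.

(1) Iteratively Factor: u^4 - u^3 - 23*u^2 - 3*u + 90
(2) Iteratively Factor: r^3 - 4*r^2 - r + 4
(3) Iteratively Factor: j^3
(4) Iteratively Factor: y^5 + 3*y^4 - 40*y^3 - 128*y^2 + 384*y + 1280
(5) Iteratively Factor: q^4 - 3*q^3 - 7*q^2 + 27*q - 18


(1) = (u + 3)*(u^3 - 4*u^2 - 11*u + 30) = (u - 2)*(u + 3)*(u^2 - 2*u - 15) = (u - 2)*(u + 3)^2*(u - 5)
(2) = (r + 1)*(r^2 - 5*r + 4) = (r - 1)*(r + 1)*(r - 4)
(3) = (j)*(j^2) = j^2*(j)
(4) = (y + 4)*(y^4 - y^3 - 36*y^2 + 16*y + 320) = (y - 4)*(y + 4)*(y^3 + 3*y^2 - 24*y - 80) = (y - 4)*(y + 4)^2*(y^2 - y - 20) = (y - 4)*(y + 4)^3*(y - 5)
(5) = (q + 3)*(q^3 - 6*q^2 + 11*q - 6) = (q - 2)*(q + 3)*(q^2 - 4*q + 3) = (q - 3)*(q - 2)*(q + 3)*(q - 1)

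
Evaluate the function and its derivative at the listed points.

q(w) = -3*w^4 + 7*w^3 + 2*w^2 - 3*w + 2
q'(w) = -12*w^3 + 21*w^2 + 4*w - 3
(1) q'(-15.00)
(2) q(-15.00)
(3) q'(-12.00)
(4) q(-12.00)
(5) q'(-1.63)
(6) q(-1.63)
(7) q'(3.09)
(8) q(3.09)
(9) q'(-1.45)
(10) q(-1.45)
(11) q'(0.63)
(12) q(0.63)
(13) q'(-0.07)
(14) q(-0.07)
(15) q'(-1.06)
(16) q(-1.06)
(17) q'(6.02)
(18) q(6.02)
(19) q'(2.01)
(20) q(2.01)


(1) = 45162.00
(2) = -175003.00
(3) = 23709.00
(4) = -73978.00
(5) = 98.24
(6) = -39.29
(7) = -144.17
(8) = -55.15
(9) = 71.94
(10) = -24.05
(11) = 4.85
(12) = 2.18
(13) = -3.17
(14) = 2.22
(15) = 30.65
(16) = -4.70
(17) = -1835.88
(18) = -2356.51
(19) = -7.57
(20) = 11.93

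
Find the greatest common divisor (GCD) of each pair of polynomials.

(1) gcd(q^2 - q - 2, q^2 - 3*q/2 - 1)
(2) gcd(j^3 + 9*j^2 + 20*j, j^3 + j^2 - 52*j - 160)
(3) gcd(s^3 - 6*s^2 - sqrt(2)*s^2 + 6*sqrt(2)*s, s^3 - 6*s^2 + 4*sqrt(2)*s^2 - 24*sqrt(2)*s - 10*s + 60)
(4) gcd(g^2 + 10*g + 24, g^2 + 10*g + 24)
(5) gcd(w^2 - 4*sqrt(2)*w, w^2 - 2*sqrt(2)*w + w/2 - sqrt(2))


(1) = q - 2
(2) = j^2 + 9*j + 20
(3) = gcd(s*(s - 6)*(s - sqrt(2)), (s - 6)*(s - sqrt(2))*(s + 5*sqrt(2))) = s^2 + s*(-6 - sqrt(2)) + 6*sqrt(2)
(4) = g^2 + 10*g + 24
(5) = 1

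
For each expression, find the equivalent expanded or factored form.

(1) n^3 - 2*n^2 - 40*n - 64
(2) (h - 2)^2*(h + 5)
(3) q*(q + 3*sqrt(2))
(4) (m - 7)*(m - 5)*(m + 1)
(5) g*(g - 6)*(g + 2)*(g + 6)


(1) = (n - 8)*(n + 2)*(n + 4)
(2) = h^3 + h^2 - 16*h + 20
(3) = q^2 + 3*sqrt(2)*q
(4) = m^3 - 11*m^2 + 23*m + 35
(5) = g^4 + 2*g^3 - 36*g^2 - 72*g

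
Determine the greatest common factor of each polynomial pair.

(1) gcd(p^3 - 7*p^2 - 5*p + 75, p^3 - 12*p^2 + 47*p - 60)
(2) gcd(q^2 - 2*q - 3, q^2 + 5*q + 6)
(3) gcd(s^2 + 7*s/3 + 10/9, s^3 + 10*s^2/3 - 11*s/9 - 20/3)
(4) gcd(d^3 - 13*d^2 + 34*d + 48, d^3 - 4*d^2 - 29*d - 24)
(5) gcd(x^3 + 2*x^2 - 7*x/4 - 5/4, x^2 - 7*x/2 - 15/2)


(1) = gcd((p - 5)^2*(p + 3), (p - 5)*(p - 4)*(p - 3)) = p - 5
(2) = 1
(3) = gcd((s + 2/3)*(s + 5/3), (s - 4/3)*(s + 5/3)*(s + 3)) = s + 5/3
(4) = d^2 - 7*d - 8
(5) = gcd((x - 1)*(x + 1/2)*(x + 5/2), (x - 5)*(x + 3/2)) = 1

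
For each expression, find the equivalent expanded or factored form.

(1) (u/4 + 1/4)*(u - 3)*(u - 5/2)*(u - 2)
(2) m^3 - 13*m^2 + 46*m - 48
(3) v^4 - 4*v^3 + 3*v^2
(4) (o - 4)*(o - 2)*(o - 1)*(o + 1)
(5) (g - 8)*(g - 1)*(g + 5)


(1) = u^4/4 - 13*u^3/8 + 11*u^2/4 + 7*u/8 - 15/4
(2) = (m - 8)*(m - 3)*(m - 2)
(3) = v^2*(v - 3)*(v - 1)
(4) = o^4 - 6*o^3 + 7*o^2 + 6*o - 8
(5) = g^3 - 4*g^2 - 37*g + 40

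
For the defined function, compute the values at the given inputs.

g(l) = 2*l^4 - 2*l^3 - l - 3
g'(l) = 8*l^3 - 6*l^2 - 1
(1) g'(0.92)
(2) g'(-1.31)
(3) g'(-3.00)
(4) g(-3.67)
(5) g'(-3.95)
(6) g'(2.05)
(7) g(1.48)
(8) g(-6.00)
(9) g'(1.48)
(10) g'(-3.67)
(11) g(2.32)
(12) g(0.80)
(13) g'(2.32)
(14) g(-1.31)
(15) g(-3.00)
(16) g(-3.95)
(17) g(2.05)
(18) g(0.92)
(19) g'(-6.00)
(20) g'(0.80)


(1) = 0.15
(2) = -29.28
(3) = -271.00
(4) = 462.35
(5) = -587.65
(6) = 42.71
(7) = -1.37
(8) = 3027.00
(9) = 11.79
(10) = -477.26
(11) = 27.65
(12) = -4.00
(13) = 66.60
(14) = 8.70
(15) = 216.00
(16) = 611.09
(17) = 13.04
(18) = -4.04
(19) = -1945.00
(20) = -0.74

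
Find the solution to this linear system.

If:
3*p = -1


Then:
p = -1/3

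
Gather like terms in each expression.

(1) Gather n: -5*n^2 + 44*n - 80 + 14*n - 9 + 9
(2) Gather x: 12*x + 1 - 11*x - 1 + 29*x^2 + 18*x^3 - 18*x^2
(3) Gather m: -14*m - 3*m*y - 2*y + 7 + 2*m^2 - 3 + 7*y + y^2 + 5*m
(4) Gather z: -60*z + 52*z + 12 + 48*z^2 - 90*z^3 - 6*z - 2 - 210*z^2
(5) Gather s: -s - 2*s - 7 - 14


(1) = -5*n^2 + 58*n - 80
(2) = 18*x^3 + 11*x^2 + x
(3) = 2*m^2 + m*(-3*y - 9) + y^2 + 5*y + 4
(4) = -90*z^3 - 162*z^2 - 14*z + 10
(5) = -3*s - 21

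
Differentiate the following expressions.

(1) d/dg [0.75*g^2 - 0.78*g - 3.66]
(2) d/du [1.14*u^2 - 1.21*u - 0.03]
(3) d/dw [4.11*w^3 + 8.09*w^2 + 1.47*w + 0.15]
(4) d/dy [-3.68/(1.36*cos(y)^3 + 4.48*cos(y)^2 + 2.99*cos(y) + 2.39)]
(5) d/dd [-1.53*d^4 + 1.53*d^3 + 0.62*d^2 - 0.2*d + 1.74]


(1) = 1.5*g - 0.78
(2) = 2.28*u - 1.21
(3) = 12.33*w^2 + 16.18*w + 1.47
(4) = (15.0144*sin(y)^2 - 32.9728*cos(y) - 26.0176)*sin(y)/(1.36*cos(y)^3 + 4.48*cos(y)^2 + 2.99*cos(y) + 2.39)^2
(5) = -6.12*d^3 + 4.59*d^2 + 1.24*d - 0.2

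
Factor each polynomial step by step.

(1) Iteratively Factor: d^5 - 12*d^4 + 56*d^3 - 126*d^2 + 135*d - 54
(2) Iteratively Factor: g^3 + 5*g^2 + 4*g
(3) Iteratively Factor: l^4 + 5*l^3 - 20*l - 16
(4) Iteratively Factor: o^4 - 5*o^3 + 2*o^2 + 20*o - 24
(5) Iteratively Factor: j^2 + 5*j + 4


(1) = (d - 3)*(d^4 - 9*d^3 + 29*d^2 - 39*d + 18) = (d - 3)^2*(d^3 - 6*d^2 + 11*d - 6) = (d - 3)^2*(d - 1)*(d^2 - 5*d + 6) = (d - 3)^3*(d - 1)*(d - 2)
(2) = (g + 4)*(g^2 + g) = g*(g + 4)*(g + 1)
(3) = (l + 1)*(l^3 + 4*l^2 - 4*l - 16) = (l - 2)*(l + 1)*(l^2 + 6*l + 8) = (l - 2)*(l + 1)*(l + 4)*(l + 2)
(4) = (o + 2)*(o^3 - 7*o^2 + 16*o - 12) = (o - 2)*(o + 2)*(o^2 - 5*o + 6) = (o - 2)^2*(o + 2)*(o - 3)
(5) = (j + 4)*(j + 1)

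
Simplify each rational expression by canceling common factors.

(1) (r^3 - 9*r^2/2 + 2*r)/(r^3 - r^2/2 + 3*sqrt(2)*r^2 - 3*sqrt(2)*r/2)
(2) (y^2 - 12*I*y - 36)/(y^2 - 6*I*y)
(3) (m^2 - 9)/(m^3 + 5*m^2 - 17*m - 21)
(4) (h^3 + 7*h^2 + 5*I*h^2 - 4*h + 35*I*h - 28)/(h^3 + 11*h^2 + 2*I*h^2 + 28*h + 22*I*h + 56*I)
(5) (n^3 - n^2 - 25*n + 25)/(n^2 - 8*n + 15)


(1) = (4*r - 16)/(4*r + 12*sqrt(2))
(2) = (y - 6*I)/y
(3) = (m + 3)/(m^2 + 8*m + 7)
(4) = (h^2 + 5*I*h - 4)/(h^2 + h*(4 + 2*I) + 8*I)
(5) = (n^2 + 4*n - 5)/(n - 3)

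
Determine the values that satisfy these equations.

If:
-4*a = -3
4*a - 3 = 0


Then:
a = 3/4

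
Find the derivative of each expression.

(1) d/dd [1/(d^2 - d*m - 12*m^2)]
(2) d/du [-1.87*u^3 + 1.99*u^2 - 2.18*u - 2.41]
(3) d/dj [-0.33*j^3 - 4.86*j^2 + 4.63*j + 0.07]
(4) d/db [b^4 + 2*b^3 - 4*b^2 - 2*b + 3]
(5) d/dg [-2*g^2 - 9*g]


(1) = (-2*d + m)/(-d^2 + d*m + 12*m^2)^2
(2) = -5.61*u^2 + 3.98*u - 2.18
(3) = -0.99*j^2 - 9.72*j + 4.63
(4) = 4*b^3 + 6*b^2 - 8*b - 2
(5) = -4*g - 9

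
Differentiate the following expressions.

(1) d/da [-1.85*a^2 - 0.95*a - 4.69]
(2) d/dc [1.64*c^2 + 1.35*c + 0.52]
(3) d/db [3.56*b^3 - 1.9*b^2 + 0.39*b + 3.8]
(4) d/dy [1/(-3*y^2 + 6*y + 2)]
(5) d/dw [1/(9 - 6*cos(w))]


(1) = -3.7*a - 0.95
(2) = 3.28*c + 1.35
(3) = 10.68*b^2 - 3.8*b + 0.39
(4) = 6*(y - 1)/(-3*y^2 + 6*y + 2)^2
(5) = -2*sin(w)/(3*(2*cos(w) - 3)^2)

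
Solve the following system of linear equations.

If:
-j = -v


Then:
j = v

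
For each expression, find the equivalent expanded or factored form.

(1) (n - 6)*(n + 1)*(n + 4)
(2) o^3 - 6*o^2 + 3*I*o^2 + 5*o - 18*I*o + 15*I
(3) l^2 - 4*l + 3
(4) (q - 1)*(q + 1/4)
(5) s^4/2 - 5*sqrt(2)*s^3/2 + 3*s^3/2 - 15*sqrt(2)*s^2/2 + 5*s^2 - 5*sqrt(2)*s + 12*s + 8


(1) = n^3 - n^2 - 26*n - 24
(2) = (o - 5)*(o - 1)*(o + 3*I)
(3) = (l - 3)*(l - 1)
(4) = q^2 - 3*q/4 - 1/4
(5) = (s/2 + 1)*(s + 1)*(s - 4*sqrt(2))*(s - sqrt(2))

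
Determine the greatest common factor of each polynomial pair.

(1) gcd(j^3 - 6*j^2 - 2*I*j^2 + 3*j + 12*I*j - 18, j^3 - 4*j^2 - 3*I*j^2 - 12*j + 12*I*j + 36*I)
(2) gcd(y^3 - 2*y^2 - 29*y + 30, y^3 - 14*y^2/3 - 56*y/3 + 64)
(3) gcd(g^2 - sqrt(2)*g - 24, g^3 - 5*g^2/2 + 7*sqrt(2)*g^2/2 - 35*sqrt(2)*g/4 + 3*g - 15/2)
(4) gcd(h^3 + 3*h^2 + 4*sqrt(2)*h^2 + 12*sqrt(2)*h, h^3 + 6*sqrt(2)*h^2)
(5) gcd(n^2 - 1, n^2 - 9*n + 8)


(1) = j^2 + j*(-6 - 3*I) + 18*I
(2) = gcd((y - 6)*(y - 1)*(y + 5), (y - 6)*(y - 8/3)*(y + 4)) = y - 6
(3) = g + 3*sqrt(2)
(4) = h
(5) = n - 1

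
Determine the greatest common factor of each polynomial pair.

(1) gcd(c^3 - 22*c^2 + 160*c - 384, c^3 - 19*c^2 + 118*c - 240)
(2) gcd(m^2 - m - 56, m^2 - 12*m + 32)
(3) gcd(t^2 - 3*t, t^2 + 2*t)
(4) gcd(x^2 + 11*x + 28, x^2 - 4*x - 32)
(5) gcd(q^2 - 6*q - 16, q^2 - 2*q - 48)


(1) = gcd((c - 8)^2*(c - 6), (c - 8)*(c - 6)*(c - 5)) = c^2 - 14*c + 48
(2) = gcd((m - 8)*(m + 7), (m - 8)*(m - 4)) = m - 8
(3) = gcd(t*(t - 3), t*(t + 2)) = t
(4) = x + 4
(5) = gcd((q - 8)*(q + 2), (q - 8)*(q + 6)) = q - 8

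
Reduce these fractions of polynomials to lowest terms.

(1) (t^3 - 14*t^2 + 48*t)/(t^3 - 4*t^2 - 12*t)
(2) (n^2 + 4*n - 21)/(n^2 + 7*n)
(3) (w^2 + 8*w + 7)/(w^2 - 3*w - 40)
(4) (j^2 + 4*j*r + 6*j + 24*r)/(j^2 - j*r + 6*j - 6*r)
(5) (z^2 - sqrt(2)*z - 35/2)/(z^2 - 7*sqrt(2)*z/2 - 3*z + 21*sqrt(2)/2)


(1) = (t - 8)/(t + 2)
(2) = (n - 3)/n
(3) = (w^2 + 8*w + 7)/(w^2 - 3*w - 40)
(4) = (-j - 4*r)/(-j + r)
(5) = (4*z + 10*sqrt(2))/(4*z - 12)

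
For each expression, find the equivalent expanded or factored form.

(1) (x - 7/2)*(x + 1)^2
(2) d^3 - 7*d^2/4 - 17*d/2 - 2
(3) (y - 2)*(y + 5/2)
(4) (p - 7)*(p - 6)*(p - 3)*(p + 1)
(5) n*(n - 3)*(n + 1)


(1) = x^3 - 3*x^2/2 - 6*x - 7/2
(2) = (d - 4)*(d + 1/4)*(d + 2)
(3) = y^2 + y/2 - 5
(4) = p^4 - 15*p^3 + 65*p^2 - 45*p - 126
(5) = n^3 - 2*n^2 - 3*n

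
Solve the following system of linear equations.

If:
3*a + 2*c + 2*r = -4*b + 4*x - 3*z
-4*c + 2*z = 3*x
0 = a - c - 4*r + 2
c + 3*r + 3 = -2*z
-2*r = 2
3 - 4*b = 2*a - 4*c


Then:
a = -408/73
b = 1155/292
c = 30/73
r = -1
x = -50/73
z = -15/73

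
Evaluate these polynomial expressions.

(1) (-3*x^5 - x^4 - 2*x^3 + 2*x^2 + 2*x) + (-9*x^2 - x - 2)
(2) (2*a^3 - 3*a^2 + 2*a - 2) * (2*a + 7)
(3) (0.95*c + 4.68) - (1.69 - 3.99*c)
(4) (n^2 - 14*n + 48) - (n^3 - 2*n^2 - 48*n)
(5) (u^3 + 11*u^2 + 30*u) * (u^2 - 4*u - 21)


(1) = -3*x^5 - x^4 - 2*x^3 - 7*x^2 + x - 2
(2) = 4*a^4 + 8*a^3 - 17*a^2 + 10*a - 14
(3) = 4.94*c + 2.99
(4) = -n^3 + 3*n^2 + 34*n + 48
(5) = u^5 + 7*u^4 - 35*u^3 - 351*u^2 - 630*u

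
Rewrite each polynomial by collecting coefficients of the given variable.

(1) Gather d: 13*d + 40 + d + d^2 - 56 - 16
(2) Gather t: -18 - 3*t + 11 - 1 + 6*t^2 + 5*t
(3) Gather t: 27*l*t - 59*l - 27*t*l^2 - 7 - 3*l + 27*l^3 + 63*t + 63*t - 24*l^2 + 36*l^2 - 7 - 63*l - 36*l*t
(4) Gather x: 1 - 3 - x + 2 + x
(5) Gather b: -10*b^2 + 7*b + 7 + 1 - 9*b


(1) = d^2 + 14*d - 32
(2) = 6*t^2 + 2*t - 8
(3) = 27*l^3 + 12*l^2 - 125*l + t*(-27*l^2 - 9*l + 126) - 14
(4) = 0
(5) = -10*b^2 - 2*b + 8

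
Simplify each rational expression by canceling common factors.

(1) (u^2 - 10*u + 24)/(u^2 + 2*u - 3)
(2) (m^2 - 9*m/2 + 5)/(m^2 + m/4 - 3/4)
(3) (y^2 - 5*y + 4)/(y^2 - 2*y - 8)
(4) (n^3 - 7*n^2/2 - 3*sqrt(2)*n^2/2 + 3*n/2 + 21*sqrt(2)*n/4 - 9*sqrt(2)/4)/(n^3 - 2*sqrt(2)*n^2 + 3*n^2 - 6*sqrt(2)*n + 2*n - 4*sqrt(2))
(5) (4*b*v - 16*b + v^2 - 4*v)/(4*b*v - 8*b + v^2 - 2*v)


(1) = (u^2 - 10*u + 24)/(u^2 + 2*u - 3)
(2) = (4*m^2 - 18*m + 20)/(4*m^2 + m - 3)
(3) = (y - 1)/(y + 2)
(4) = (4*n^3 + n^2*(-14 - 6*sqrt(2)) + n*(6 + 21*sqrt(2)) - 9*sqrt(2))/(4*n^3 + n^2*(12 - 8*sqrt(2)) + n*(8 - 24*sqrt(2)) - 16*sqrt(2))
(5) = (v - 4)/(v - 2)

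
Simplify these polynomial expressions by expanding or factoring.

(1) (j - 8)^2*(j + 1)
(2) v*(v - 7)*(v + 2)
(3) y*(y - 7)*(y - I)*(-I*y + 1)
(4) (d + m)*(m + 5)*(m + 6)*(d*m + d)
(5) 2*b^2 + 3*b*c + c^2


(1) = j^3 - 15*j^2 + 48*j + 64
(2) = v^3 - 5*v^2 - 14*v
(3) = -I*y^4 + 7*I*y^3 - I*y^2 + 7*I*y
(4) = d^2*m^3 + 12*d^2*m^2 + 41*d^2*m + 30*d^2 + d*m^4 + 12*d*m^3 + 41*d*m^2 + 30*d*m
(5) = (b + c)*(2*b + c)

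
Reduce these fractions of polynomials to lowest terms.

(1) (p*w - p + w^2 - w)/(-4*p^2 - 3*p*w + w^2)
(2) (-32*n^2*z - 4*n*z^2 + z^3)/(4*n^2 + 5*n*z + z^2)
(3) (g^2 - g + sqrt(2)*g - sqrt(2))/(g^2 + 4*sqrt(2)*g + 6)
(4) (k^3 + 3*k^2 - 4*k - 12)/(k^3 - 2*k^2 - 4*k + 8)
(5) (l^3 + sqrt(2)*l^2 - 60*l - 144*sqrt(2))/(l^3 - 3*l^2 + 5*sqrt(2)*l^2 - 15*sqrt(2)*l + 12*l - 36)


(1) = (1 - w)/(4*p - w)
(2) = (-8*n*z + z^2)/(n + z)
(3) = (g - 1)/(g + 3*sqrt(2))
(4) = (k + 3)/(k - 2)
(5) = (l^2 - 2*sqrt(2)*l - 48)/(l^2 + l*(-3 + 2*sqrt(2)) - 6*sqrt(2))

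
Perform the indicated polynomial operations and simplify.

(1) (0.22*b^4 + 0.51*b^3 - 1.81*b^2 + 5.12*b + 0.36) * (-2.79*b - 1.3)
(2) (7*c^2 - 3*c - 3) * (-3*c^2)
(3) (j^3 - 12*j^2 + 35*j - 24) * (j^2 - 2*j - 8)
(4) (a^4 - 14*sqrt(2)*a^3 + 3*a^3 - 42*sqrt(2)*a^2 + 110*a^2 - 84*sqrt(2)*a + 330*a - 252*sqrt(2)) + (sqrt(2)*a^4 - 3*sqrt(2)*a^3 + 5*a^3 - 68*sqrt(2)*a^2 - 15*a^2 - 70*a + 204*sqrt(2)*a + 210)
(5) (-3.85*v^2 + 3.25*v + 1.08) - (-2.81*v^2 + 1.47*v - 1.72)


(1) = -0.6138*b^5 - 1.7089*b^4 + 4.3869*b^3 - 11.9318*b^2 - 7.6604*b - 0.468
(2) = -21*c^4 + 9*c^3 + 9*c^2
(3) = j^5 - 14*j^4 + 51*j^3 + 2*j^2 - 232*j + 192
(4) = a^4 + sqrt(2)*a^4 - 17*sqrt(2)*a^3 + 8*a^3 - 110*sqrt(2)*a^2 + 95*a^2 + 120*sqrt(2)*a + 260*a - 252*sqrt(2) + 210
(5) = -1.04*v^2 + 1.78*v + 2.8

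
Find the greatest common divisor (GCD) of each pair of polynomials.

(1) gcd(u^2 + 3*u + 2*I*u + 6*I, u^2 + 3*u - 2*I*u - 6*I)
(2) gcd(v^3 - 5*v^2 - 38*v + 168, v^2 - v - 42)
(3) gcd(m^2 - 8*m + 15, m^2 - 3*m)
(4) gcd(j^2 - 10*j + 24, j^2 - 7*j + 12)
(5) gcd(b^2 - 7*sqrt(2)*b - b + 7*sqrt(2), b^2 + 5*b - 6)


(1) = u + 3
(2) = gcd((v - 7)*(v - 4)*(v + 6), (v - 7)*(v + 6)) = v^2 - v - 42
(3) = gcd((m - 5)*(m - 3), m*(m - 3)) = m - 3
(4) = gcd((j - 6)*(j - 4), (j - 4)*(j - 3)) = j - 4
(5) = gcd((b - 1)*(b - 7*sqrt(2)), (b - 1)*(b + 6)) = b - 1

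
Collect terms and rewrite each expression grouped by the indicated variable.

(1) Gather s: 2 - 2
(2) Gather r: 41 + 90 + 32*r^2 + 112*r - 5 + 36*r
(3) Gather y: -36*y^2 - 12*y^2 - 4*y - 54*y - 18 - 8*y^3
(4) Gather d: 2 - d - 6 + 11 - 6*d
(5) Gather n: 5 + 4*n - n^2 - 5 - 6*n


(1) = 0
(2) = 32*r^2 + 148*r + 126
(3) = -8*y^3 - 48*y^2 - 58*y - 18
(4) = 7 - 7*d
(5) = -n^2 - 2*n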